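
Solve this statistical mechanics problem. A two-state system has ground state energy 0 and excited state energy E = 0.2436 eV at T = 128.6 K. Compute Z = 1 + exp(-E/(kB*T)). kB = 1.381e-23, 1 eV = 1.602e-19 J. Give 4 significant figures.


Step 1: Compute beta*E = E*eV/(kB*T) = 0.2436*1.602e-19/(1.381e-23*128.6) = 21.97
Step 2: exp(-beta*E) = exp(-21.97) = 2.864e-10
Step 3: Z = 1 + 2.864e-10 = 1

1


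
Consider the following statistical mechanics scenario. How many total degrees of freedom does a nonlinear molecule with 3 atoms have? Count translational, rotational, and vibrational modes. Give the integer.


Step 1: Translational DOF = 3
Step 2: Rotational DOF (nonlinear) = 3
Step 3: Vibrational DOF = 3*3 - 6 = 3
Step 4: Total = 3 + 3 + 3 = 9

9


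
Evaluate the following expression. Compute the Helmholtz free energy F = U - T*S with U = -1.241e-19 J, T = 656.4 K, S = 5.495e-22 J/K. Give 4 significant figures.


Step 1: T*S = 656.4 * 5.495e-22 = 3.607e-19 J
Step 2: F = U - T*S = -1.241e-19 - 3.607e-19
Step 3: F = -4.848e-19 J

-4.848e-19


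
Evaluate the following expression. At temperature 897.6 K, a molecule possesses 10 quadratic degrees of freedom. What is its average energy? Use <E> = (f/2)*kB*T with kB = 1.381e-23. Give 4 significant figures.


Step 1: f/2 = 10/2 = 5
Step 2: kB*T = 1.381e-23 * 897.6 = 1.24e-20
Step 3: <E> = 5 * 1.24e-20 = 6.198e-20 J

6.198e-20


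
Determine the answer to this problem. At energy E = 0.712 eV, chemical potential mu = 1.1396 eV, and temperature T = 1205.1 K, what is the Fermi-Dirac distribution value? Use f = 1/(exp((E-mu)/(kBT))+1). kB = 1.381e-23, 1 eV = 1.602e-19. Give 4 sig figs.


Step 1: (E - mu) = 0.712 - 1.1396 = -0.4276 eV
Step 2: Convert: (E-mu)*eV = -6.85e-20 J
Step 3: x = (E-mu)*eV/(kB*T) = -4.116
Step 4: f = 1/(exp(-4.116)+1) = 0.984

0.984


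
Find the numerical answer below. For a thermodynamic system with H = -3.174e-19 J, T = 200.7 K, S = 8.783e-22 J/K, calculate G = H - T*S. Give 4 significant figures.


Step 1: T*S = 200.7 * 8.783e-22 = 1.763e-19 J
Step 2: G = H - T*S = -3.174e-19 - 1.763e-19
Step 3: G = -4.937e-19 J

-4.937e-19


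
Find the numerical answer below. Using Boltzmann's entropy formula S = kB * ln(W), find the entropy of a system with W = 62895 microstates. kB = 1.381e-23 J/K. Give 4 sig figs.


Step 1: ln(W) = ln(62895) = 11.05
Step 2: S = kB * ln(W) = 1.381e-23 * 11.05
Step 3: S = 1.526e-22 J/K

1.526e-22


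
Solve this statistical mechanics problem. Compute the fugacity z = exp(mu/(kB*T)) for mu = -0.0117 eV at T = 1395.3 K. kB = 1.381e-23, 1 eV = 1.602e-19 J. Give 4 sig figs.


Step 1: Convert mu to Joules: -0.0117*1.602e-19 = -1.874e-21 J
Step 2: kB*T = 1.381e-23*1395.3 = 1.927e-20 J
Step 3: mu/(kB*T) = -0.09727
Step 4: z = exp(-0.09727) = 0.9073

0.9073


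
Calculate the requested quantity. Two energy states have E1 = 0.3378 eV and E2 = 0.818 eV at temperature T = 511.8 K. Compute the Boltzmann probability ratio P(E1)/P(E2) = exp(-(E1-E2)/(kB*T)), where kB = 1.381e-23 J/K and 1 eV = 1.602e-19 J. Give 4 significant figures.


Step 1: Compute energy difference dE = E1 - E2 = 0.3378 - 0.818 = -0.4802 eV
Step 2: Convert to Joules: dE_J = -0.4802 * 1.602e-19 = -7.693e-20 J
Step 3: Compute exponent = -dE_J / (kB * T) = -(-7.693e-20) / (1.381e-23 * 511.8) = 10.88
Step 4: P(E1)/P(E2) = exp(10.88) = 5.332e+04

5.332e+04


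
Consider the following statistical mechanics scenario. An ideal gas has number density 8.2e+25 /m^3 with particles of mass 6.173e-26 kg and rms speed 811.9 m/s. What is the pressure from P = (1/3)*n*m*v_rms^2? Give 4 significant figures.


Step 1: v_rms^2 = 811.9^2 = 6.592e+05
Step 2: n*m = 8.2e+25*6.173e-26 = 5.062
Step 3: P = (1/3)*5.062*6.592e+05 = 1.112e+06 Pa

1.112e+06


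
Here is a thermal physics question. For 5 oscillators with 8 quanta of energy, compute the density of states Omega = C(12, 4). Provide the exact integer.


Step 1: Use binomial coefficient C(12, 4)
Step 2: Numerator = 12! / 8!
Step 3: Denominator = 4!
Step 4: Omega = 495

495


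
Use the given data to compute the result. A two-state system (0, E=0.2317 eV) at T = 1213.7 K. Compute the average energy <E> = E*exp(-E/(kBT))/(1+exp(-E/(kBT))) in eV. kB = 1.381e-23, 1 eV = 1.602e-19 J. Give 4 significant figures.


Step 1: beta*E = 0.2317*1.602e-19/(1.381e-23*1213.7) = 2.215
Step 2: exp(-beta*E) = 0.1092
Step 3: <E> = 0.2317*0.1092/(1+0.1092) = 0.02281 eV

0.02281


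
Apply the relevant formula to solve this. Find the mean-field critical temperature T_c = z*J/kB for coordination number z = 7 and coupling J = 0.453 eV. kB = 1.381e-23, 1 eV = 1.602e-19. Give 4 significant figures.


Step 1: z*J = 7*0.453 = 3.171 eV
Step 2: Convert to Joules: 3.171*1.602e-19 = 5.08e-19 J
Step 3: T_c = 5.08e-19 / 1.381e-23 = 3.678e+04 K

3.678e+04


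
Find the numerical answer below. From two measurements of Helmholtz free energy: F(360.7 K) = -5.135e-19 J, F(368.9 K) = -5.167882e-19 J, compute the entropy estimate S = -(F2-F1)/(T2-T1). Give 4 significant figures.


Step 1: dF = F2 - F1 = -5.167882e-19 - (-5.135e-19) = -3.2882e-21 J
Step 2: dT = T2 - T1 = 368.9 - 360.7 = 8.2 K
Step 3: S = -dF/dT = -(-3.2882e-21)/8.2 = 4.01e-22 J/K

4.01e-22


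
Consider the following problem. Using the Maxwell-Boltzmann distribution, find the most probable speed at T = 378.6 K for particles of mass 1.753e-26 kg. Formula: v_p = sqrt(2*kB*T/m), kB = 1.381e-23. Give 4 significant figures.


Step 1: Numerator = 2*kB*T = 2*1.381e-23*378.6 = 1.046e-20
Step 2: Ratio = 1.046e-20 / 1.753e-26 = 5.965e+05
Step 3: v_p = sqrt(5.965e+05) = 772.3 m/s

772.3


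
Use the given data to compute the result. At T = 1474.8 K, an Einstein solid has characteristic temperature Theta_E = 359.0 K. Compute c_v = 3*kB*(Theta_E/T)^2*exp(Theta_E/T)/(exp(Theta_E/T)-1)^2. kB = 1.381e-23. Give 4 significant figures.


Step 1: x = Theta_E/T = 359.0/1474.8 = 0.2434
Step 2: x^2 = 0.05925
Step 3: exp(x) = 1.276
Step 4: c_v = 3*1.381e-23*0.05925*1.276/(1.276-1)^2 = 4.123e-23

4.123e-23


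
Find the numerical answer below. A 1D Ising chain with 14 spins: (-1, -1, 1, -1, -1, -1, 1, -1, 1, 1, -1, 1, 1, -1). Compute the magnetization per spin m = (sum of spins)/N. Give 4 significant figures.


Step 1: Count up spins (+1): 6, down spins (-1): 8
Step 2: Total magnetization M = 6 - 8 = -2
Step 3: m = M/N = -2/14 = -0.1429

-0.1429


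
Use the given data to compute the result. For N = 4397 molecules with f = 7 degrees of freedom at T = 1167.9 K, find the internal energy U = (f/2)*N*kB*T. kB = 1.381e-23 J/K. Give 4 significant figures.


Step 1: f/2 = 7/2 = 3.5
Step 2: N*kB*T = 4397*1.381e-23*1167.9 = 7.092e-17
Step 3: U = 3.5 * 7.092e-17 = 2.482e-16 J

2.482e-16


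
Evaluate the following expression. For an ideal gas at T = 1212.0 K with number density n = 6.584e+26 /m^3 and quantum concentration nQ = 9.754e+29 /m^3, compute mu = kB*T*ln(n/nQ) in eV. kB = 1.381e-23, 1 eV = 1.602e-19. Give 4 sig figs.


Step 1: n/nQ = 6.584e+26/9.754e+29 = 0.000675
Step 2: ln(n/nQ) = -7.301
Step 3: mu = kB*T*ln(n/nQ) = 1.674e-20*-7.301 = -1.222e-19 J
Step 4: Convert to eV: -1.222e-19/1.602e-19 = -0.7628 eV

-0.7628


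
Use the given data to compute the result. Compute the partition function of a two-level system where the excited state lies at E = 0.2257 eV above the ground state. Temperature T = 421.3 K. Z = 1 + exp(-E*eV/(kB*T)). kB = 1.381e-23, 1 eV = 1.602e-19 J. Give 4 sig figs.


Step 1: Compute beta*E = E*eV/(kB*T) = 0.2257*1.602e-19/(1.381e-23*421.3) = 6.215
Step 2: exp(-beta*E) = exp(-6.215) = 0.002
Step 3: Z = 1 + 0.002 = 1.002

1.002


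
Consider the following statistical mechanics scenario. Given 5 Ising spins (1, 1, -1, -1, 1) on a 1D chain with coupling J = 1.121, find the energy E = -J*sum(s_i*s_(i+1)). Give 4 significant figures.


Step 1: Nearest-neighbor products: 1, -1, 1, -1
Step 2: Sum of products = 0
Step 3: E = -1.121 * 0 = 0

0


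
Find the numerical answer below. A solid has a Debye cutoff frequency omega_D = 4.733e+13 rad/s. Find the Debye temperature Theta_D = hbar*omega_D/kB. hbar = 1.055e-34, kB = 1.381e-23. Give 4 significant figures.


Step 1: hbar*omega_D = 1.055e-34 * 4.733e+13 = 4.993e-21 J
Step 2: Theta_D = 4.993e-21 / 1.381e-23
Step 3: Theta_D = 361.6 K

361.6


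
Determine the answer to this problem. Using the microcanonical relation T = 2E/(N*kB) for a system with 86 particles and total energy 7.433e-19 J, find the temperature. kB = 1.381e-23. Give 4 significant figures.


Step 1: Numerator = 2*E = 2*7.433e-19 = 1.487e-18 J
Step 2: Denominator = N*kB = 86*1.381e-23 = 1.188e-21
Step 3: T = 1.487e-18 / 1.188e-21 = 1252 K

1252


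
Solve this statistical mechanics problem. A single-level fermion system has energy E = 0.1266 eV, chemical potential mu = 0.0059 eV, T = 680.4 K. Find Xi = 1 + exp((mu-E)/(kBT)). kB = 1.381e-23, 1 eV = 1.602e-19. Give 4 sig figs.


Step 1: (mu - E) = 0.0059 - 0.1266 = -0.1207 eV
Step 2: x = (mu-E)*eV/(kB*T) = -0.1207*1.602e-19/(1.381e-23*680.4) = -2.058
Step 3: exp(x) = 0.1277
Step 4: Xi = 1 + 0.1277 = 1.128

1.128


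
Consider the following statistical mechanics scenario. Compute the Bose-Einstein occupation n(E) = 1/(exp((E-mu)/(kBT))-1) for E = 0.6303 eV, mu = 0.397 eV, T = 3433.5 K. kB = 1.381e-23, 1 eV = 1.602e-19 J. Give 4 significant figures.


Step 1: (E - mu) = 0.2333 eV
Step 2: x = (E-mu)*eV/(kB*T) = 0.2333*1.602e-19/(1.381e-23*3433.5) = 0.7882
Step 3: exp(x) = 2.199
Step 4: n = 1/(exp(x)-1) = 0.8337

0.8337


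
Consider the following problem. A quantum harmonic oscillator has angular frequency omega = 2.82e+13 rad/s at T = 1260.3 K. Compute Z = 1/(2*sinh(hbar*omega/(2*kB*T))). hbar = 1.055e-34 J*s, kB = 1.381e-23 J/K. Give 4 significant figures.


Step 1: Compute x = hbar*omega/(kB*T) = 1.055e-34*2.82e+13/(1.381e-23*1260.3) = 0.1709
Step 2: x/2 = 0.08547
Step 3: sinh(x/2) = 0.08557
Step 4: Z = 1/(2*0.08557) = 5.843

5.843


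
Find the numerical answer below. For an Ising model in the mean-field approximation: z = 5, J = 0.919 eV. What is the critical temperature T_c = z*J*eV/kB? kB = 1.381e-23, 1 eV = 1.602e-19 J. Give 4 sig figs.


Step 1: z*J = 5*0.919 = 4.595 eV
Step 2: Convert to Joules: 4.595*1.602e-19 = 7.361e-19 J
Step 3: T_c = 7.361e-19 / 1.381e-23 = 5.33e+04 K

5.33e+04


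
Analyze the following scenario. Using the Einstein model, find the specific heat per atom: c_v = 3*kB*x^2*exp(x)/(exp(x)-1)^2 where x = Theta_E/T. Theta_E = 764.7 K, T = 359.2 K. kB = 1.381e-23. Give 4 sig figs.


Step 1: x = Theta_E/T = 764.7/359.2 = 2.129
Step 2: x^2 = 4.532
Step 3: exp(x) = 8.406
Step 4: c_v = 3*1.381e-23*4.532*8.406/(8.406-1)^2 = 2.878e-23

2.878e-23


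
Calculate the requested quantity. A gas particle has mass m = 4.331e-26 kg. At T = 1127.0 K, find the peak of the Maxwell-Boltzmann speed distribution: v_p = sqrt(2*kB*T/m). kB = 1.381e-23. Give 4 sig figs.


Step 1: Numerator = 2*kB*T = 2*1.381e-23*1127.0 = 3.113e-20
Step 2: Ratio = 3.113e-20 / 4.331e-26 = 7.187e+05
Step 3: v_p = sqrt(7.187e+05) = 847.8 m/s

847.8


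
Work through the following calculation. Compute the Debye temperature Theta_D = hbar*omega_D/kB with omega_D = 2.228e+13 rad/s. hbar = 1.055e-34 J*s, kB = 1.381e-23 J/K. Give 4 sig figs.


Step 1: hbar*omega_D = 1.055e-34 * 2.228e+13 = 2.351e-21 J
Step 2: Theta_D = 2.351e-21 / 1.381e-23
Step 3: Theta_D = 170.2 K

170.2


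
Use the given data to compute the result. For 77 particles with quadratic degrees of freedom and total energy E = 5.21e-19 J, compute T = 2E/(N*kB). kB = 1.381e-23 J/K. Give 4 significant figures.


Step 1: Numerator = 2*E = 2*5.21e-19 = 1.042e-18 J
Step 2: Denominator = N*kB = 77*1.381e-23 = 1.063e-21
Step 3: T = 1.042e-18 / 1.063e-21 = 979.9 K

979.9


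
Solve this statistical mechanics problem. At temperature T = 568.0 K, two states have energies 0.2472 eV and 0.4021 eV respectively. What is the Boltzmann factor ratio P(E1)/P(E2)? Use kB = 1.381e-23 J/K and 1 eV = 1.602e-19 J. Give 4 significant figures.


Step 1: Compute energy difference dE = E1 - E2 = 0.2472 - 0.4021 = -0.1549 eV
Step 2: Convert to Joules: dE_J = -0.1549 * 1.602e-19 = -2.481e-20 J
Step 3: Compute exponent = -dE_J / (kB * T) = -(-2.481e-20) / (1.381e-23 * 568.0) = 3.164
Step 4: P(E1)/P(E2) = exp(3.164) = 23.65

23.65


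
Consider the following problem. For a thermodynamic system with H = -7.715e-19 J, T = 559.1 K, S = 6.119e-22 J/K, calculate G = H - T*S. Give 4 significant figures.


Step 1: T*S = 559.1 * 6.119e-22 = 3.421e-19 J
Step 2: G = H - T*S = -7.715e-19 - 3.421e-19
Step 3: G = -1.114e-18 J

-1.114e-18


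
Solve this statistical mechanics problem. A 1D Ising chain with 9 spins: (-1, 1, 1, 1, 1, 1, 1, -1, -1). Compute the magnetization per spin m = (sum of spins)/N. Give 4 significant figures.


Step 1: Count up spins (+1): 6, down spins (-1): 3
Step 2: Total magnetization M = 6 - 3 = 3
Step 3: m = M/N = 3/9 = 0.3333

0.3333


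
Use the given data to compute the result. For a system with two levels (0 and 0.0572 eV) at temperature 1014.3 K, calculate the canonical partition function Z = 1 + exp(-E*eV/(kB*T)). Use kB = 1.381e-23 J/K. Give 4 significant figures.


Step 1: Compute beta*E = E*eV/(kB*T) = 0.0572*1.602e-19/(1.381e-23*1014.3) = 0.6542
Step 2: exp(-beta*E) = exp(-0.6542) = 0.5199
Step 3: Z = 1 + 0.5199 = 1.52

1.52


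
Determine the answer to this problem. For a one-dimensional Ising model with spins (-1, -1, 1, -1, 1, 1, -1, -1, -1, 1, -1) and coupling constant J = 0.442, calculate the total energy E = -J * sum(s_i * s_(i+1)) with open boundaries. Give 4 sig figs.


Step 1: Nearest-neighbor products: 1, -1, -1, -1, 1, -1, 1, 1, -1, -1
Step 2: Sum of products = -2
Step 3: E = -0.442 * -2 = 0.884

0.884


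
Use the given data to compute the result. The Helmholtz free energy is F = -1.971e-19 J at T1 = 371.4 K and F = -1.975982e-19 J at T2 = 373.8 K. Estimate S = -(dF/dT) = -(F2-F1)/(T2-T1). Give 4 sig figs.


Step 1: dF = F2 - F1 = -1.975982e-19 - (-1.971e-19) = -4.982e-22 J
Step 2: dT = T2 - T1 = 373.8 - 371.4 = 2.4 K
Step 3: S = -dF/dT = -(-4.982e-22)/2.4 = 2.076e-22 J/K

2.076e-22


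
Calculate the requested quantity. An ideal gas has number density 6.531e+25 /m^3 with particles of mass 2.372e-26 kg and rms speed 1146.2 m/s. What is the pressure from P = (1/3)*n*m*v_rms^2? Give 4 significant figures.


Step 1: v_rms^2 = 1146.2^2 = 1.314e+06
Step 2: n*m = 6.531e+25*2.372e-26 = 1.549
Step 3: P = (1/3)*1.549*1.314e+06 = 6.784e+05 Pa

6.784e+05


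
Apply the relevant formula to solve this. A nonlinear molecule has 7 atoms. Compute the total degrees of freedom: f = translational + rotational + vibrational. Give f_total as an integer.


Step 1: Translational DOF = 3
Step 2: Rotational DOF (nonlinear) = 3
Step 3: Vibrational DOF = 3*7 - 6 = 15
Step 4: Total = 3 + 3 + 15 = 21

21


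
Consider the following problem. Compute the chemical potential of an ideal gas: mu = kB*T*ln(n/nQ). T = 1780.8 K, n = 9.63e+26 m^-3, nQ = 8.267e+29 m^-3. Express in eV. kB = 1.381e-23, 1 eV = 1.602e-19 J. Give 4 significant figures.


Step 1: n/nQ = 9.63e+26/8.267e+29 = 0.001165
Step 2: ln(n/nQ) = -6.755
Step 3: mu = kB*T*ln(n/nQ) = 2.459e-20*-6.755 = -1.661e-19 J
Step 4: Convert to eV: -1.661e-19/1.602e-19 = -1.037 eV

-1.037


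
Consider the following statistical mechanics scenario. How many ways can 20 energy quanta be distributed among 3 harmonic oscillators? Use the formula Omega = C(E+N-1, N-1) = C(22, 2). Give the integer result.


Step 1: Use binomial coefficient C(22, 2)
Step 2: Numerator = 22! / 20!
Step 3: Denominator = 2!
Step 4: Omega = 231

231


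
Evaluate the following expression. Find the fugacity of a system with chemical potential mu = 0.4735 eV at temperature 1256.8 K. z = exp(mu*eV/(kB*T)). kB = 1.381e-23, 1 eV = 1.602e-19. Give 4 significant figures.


Step 1: Convert mu to Joules: 0.4735*1.602e-19 = 7.585e-20 J
Step 2: kB*T = 1.381e-23*1256.8 = 1.736e-20 J
Step 3: mu/(kB*T) = 4.37
Step 4: z = exp(4.37) = 79.08

79.08


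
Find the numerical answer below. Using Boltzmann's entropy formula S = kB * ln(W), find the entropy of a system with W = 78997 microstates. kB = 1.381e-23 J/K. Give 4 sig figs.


Step 1: ln(W) = ln(78997) = 11.28
Step 2: S = kB * ln(W) = 1.381e-23 * 11.28
Step 3: S = 1.557e-22 J/K

1.557e-22


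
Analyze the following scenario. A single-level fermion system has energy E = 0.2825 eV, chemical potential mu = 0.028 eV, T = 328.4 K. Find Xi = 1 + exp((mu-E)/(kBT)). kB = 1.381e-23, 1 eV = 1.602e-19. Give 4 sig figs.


Step 1: (mu - E) = 0.028 - 0.2825 = -0.2545 eV
Step 2: x = (mu-E)*eV/(kB*T) = -0.2545*1.602e-19/(1.381e-23*328.4) = -8.99
Step 3: exp(x) = 0.0001247
Step 4: Xi = 1 + 0.0001247 = 1

1


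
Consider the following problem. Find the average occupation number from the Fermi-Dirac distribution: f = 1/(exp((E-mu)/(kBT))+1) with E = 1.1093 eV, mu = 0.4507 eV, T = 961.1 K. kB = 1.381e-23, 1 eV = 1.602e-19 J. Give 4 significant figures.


Step 1: (E - mu) = 1.1093 - 0.4507 = 0.6586 eV
Step 2: Convert: (E-mu)*eV = 1.055e-19 J
Step 3: x = (E-mu)*eV/(kB*T) = 7.949
Step 4: f = 1/(exp(7.949)+1) = 0.0003528

0.0003528


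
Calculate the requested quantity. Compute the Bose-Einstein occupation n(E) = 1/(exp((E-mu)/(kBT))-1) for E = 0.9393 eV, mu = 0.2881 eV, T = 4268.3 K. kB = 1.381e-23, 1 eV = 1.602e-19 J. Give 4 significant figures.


Step 1: (E - mu) = 0.6512 eV
Step 2: x = (E-mu)*eV/(kB*T) = 0.6512*1.602e-19/(1.381e-23*4268.3) = 1.77
Step 3: exp(x) = 5.87
Step 4: n = 1/(exp(x)-1) = 0.2053

0.2053


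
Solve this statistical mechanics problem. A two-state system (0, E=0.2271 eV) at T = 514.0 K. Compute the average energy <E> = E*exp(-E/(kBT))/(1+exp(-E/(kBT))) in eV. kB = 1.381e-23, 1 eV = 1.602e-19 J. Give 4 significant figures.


Step 1: beta*E = 0.2271*1.602e-19/(1.381e-23*514.0) = 5.125
Step 2: exp(-beta*E) = 0.005944
Step 3: <E> = 0.2271*0.005944/(1+0.005944) = 0.001342 eV

0.001342


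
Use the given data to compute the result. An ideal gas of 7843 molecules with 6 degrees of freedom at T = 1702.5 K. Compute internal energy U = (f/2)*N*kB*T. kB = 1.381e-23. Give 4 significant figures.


Step 1: f/2 = 6/2 = 3.0
Step 2: N*kB*T = 7843*1.381e-23*1702.5 = 1.844e-16
Step 3: U = 3.0 * 1.844e-16 = 5.532e-16 J

5.532e-16


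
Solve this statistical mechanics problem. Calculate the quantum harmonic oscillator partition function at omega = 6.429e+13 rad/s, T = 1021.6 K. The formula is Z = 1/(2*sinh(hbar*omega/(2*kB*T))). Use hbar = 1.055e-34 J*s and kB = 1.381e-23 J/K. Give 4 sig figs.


Step 1: Compute x = hbar*omega/(kB*T) = 1.055e-34*6.429e+13/(1.381e-23*1021.6) = 0.4808
Step 2: x/2 = 0.2404
Step 3: sinh(x/2) = 0.2427
Step 4: Z = 1/(2*0.2427) = 2.06

2.06


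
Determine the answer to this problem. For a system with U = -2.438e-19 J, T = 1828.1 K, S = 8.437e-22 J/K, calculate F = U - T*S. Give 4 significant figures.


Step 1: T*S = 1828.1 * 8.437e-22 = 1.542e-18 J
Step 2: F = U - T*S = -2.438e-19 - 1.542e-18
Step 3: F = -1.786e-18 J

-1.786e-18


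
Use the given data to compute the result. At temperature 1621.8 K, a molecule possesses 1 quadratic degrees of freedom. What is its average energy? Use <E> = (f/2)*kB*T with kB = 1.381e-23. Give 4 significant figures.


Step 1: f/2 = 1/2 = 0.5
Step 2: kB*T = 1.381e-23 * 1621.8 = 2.24e-20
Step 3: <E> = 0.5 * 2.24e-20 = 1.12e-20 J

1.12e-20


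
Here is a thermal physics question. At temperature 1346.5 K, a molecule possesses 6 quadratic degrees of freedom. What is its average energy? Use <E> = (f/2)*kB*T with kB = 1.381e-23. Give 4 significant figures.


Step 1: f/2 = 6/2 = 3
Step 2: kB*T = 1.381e-23 * 1346.5 = 1.86e-20
Step 3: <E> = 3 * 1.86e-20 = 5.579e-20 J

5.579e-20


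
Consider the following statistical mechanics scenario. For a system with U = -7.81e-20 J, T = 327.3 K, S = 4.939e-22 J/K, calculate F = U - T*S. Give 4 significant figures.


Step 1: T*S = 327.3 * 4.939e-22 = 1.617e-19 J
Step 2: F = U - T*S = -7.81e-20 - 1.617e-19
Step 3: F = -2.398e-19 J

-2.398e-19


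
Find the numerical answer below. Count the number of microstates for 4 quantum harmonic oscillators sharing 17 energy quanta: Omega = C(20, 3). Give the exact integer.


Step 1: Use binomial coefficient C(20, 3)
Step 2: Numerator = 20! / 17!
Step 3: Denominator = 3!
Step 4: Omega = 1140

1140


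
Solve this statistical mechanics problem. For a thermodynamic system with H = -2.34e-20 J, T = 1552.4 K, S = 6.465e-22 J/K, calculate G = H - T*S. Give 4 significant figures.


Step 1: T*S = 1552.4 * 6.465e-22 = 1.004e-18 J
Step 2: G = H - T*S = -2.34e-20 - 1.004e-18
Step 3: G = -1.027e-18 J

-1.027e-18


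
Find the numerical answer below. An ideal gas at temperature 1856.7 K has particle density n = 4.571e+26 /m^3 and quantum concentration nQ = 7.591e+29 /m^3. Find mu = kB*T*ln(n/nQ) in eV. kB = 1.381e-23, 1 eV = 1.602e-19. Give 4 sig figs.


Step 1: n/nQ = 4.571e+26/7.591e+29 = 0.0006022
Step 2: ln(n/nQ) = -7.415
Step 3: mu = kB*T*ln(n/nQ) = 2.564e-20*-7.415 = -1.901e-19 J
Step 4: Convert to eV: -1.901e-19/1.602e-19 = -1.187 eV

-1.187


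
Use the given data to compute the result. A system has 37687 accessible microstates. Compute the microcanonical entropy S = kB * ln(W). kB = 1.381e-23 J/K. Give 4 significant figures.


Step 1: ln(W) = ln(37687) = 10.54
Step 2: S = kB * ln(W) = 1.381e-23 * 10.54
Step 3: S = 1.455e-22 J/K

1.455e-22


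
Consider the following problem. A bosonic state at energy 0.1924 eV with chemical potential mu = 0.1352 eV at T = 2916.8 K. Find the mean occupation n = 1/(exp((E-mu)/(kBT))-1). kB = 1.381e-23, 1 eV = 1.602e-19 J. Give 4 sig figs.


Step 1: (E - mu) = 0.0572 eV
Step 2: x = (E-mu)*eV/(kB*T) = 0.0572*1.602e-19/(1.381e-23*2916.8) = 0.2275
Step 3: exp(x) = 1.255
Step 4: n = 1/(exp(x)-1) = 3.915

3.915


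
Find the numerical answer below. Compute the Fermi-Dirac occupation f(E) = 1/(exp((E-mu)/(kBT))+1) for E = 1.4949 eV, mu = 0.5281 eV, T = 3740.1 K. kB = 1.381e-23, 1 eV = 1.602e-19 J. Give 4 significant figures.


Step 1: (E - mu) = 1.4949 - 0.5281 = 0.9668 eV
Step 2: Convert: (E-mu)*eV = 1.549e-19 J
Step 3: x = (E-mu)*eV/(kB*T) = 2.999
Step 4: f = 1/(exp(2.999)+1) = 0.04749

0.04749


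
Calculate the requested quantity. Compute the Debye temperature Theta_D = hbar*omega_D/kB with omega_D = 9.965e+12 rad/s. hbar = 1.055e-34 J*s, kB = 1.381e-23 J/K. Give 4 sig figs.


Step 1: hbar*omega_D = 1.055e-34 * 9.965e+12 = 1.051e-21 J
Step 2: Theta_D = 1.051e-21 / 1.381e-23
Step 3: Theta_D = 76.13 K

76.13


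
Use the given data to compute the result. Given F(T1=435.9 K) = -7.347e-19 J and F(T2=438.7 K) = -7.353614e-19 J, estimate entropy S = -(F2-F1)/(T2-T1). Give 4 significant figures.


Step 1: dF = F2 - F1 = -7.353614e-19 - (-7.347e-19) = -6.614e-22 J
Step 2: dT = T2 - T1 = 438.7 - 435.9 = 2.8 K
Step 3: S = -dF/dT = -(-6.614e-22)/2.8 = 2.362e-22 J/K

2.362e-22


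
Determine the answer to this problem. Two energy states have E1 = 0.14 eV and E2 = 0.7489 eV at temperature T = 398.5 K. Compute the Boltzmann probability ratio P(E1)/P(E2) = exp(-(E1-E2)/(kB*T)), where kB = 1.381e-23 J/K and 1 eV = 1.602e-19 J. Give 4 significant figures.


Step 1: Compute energy difference dE = E1 - E2 = 0.14 - 0.7489 = -0.6089 eV
Step 2: Convert to Joules: dE_J = -0.6089 * 1.602e-19 = -9.755e-20 J
Step 3: Compute exponent = -dE_J / (kB * T) = -(-9.755e-20) / (1.381e-23 * 398.5) = 17.73
Step 4: P(E1)/P(E2) = exp(17.73) = 4.987e+07

4.987e+07


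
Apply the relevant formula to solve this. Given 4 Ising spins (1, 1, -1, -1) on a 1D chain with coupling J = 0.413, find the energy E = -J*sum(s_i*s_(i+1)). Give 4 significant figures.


Step 1: Nearest-neighbor products: 1, -1, 1
Step 2: Sum of products = 1
Step 3: E = -0.413 * 1 = -0.413

-0.413


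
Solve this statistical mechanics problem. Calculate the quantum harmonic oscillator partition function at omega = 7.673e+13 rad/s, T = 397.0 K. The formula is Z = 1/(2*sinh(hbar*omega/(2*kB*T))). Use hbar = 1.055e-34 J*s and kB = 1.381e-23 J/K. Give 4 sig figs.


Step 1: Compute x = hbar*omega/(kB*T) = 1.055e-34*7.673e+13/(1.381e-23*397.0) = 1.477
Step 2: x/2 = 0.7383
Step 3: sinh(x/2) = 0.8072
Step 4: Z = 1/(2*0.8072) = 0.6195

0.6195


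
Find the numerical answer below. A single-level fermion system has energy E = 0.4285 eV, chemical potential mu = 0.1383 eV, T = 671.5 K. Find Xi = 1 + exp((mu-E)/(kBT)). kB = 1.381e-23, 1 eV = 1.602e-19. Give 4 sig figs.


Step 1: (mu - E) = 0.1383 - 0.4285 = -0.2902 eV
Step 2: x = (mu-E)*eV/(kB*T) = -0.2902*1.602e-19/(1.381e-23*671.5) = -5.013
Step 3: exp(x) = 0.006649
Step 4: Xi = 1 + 0.006649 = 1.007

1.007


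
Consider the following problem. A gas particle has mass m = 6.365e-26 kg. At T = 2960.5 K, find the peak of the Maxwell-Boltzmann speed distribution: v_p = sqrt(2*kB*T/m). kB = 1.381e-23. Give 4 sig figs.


Step 1: Numerator = 2*kB*T = 2*1.381e-23*2960.5 = 8.177e-20
Step 2: Ratio = 8.177e-20 / 6.365e-26 = 1.285e+06
Step 3: v_p = sqrt(1.285e+06) = 1133 m/s

1133


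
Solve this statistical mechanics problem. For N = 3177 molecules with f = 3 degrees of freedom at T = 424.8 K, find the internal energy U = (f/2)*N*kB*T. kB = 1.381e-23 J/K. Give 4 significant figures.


Step 1: f/2 = 3/2 = 1.5
Step 2: N*kB*T = 3177*1.381e-23*424.8 = 1.864e-17
Step 3: U = 1.5 * 1.864e-17 = 2.796e-17 J

2.796e-17


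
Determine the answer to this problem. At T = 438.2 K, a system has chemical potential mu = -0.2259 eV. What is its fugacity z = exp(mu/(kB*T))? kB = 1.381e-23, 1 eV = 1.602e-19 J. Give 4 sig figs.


Step 1: Convert mu to Joules: -0.2259*1.602e-19 = -3.619e-20 J
Step 2: kB*T = 1.381e-23*438.2 = 6.052e-21 J
Step 3: mu/(kB*T) = -5.98
Step 4: z = exp(-5.98) = 0.002528

0.002528


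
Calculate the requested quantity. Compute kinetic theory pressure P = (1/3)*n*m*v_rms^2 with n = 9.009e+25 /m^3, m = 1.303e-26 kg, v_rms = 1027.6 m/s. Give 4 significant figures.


Step 1: v_rms^2 = 1027.6^2 = 1.056e+06
Step 2: n*m = 9.009e+25*1.303e-26 = 1.174
Step 3: P = (1/3)*1.174*1.056e+06 = 4.132e+05 Pa

4.132e+05


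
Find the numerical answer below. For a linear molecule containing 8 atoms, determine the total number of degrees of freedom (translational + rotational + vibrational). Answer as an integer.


Step 1: Translational DOF = 3
Step 2: Rotational DOF (linear) = 2
Step 3: Vibrational DOF = 3*8 - 5 = 19
Step 4: Total = 3 + 2 + 19 = 24

24


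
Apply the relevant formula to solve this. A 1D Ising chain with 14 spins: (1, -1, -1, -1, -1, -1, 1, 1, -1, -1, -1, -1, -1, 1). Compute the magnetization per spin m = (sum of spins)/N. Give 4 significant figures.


Step 1: Count up spins (+1): 4, down spins (-1): 10
Step 2: Total magnetization M = 4 - 10 = -6
Step 3: m = M/N = -6/14 = -0.4286

-0.4286


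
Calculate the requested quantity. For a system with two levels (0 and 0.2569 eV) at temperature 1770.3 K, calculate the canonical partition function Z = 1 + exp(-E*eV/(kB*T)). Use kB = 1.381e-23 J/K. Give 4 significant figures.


Step 1: Compute beta*E = E*eV/(kB*T) = 0.2569*1.602e-19/(1.381e-23*1770.3) = 1.683
Step 2: exp(-beta*E) = exp(-1.683) = 0.1857
Step 3: Z = 1 + 0.1857 = 1.186

1.186


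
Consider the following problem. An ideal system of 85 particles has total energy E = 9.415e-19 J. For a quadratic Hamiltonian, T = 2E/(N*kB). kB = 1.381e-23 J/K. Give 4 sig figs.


Step 1: Numerator = 2*E = 2*9.415e-19 = 1.883e-18 J
Step 2: Denominator = N*kB = 85*1.381e-23 = 1.174e-21
Step 3: T = 1.883e-18 / 1.174e-21 = 1604 K

1604


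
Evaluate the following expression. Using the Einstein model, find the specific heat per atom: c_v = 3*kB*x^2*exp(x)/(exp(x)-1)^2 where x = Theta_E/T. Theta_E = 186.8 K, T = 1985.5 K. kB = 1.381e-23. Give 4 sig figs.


Step 1: x = Theta_E/T = 186.8/1985.5 = 0.09408
Step 2: x^2 = 0.008851
Step 3: exp(x) = 1.099
Step 4: c_v = 3*1.381e-23*0.008851*1.099/(1.099-1)^2 = 4.14e-23

4.14e-23


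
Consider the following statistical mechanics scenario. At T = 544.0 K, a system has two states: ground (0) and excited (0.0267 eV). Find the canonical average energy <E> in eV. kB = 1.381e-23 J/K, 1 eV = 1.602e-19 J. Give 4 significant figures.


Step 1: beta*E = 0.0267*1.602e-19/(1.381e-23*544.0) = 0.5694
Step 2: exp(-beta*E) = 0.5659
Step 3: <E> = 0.0267*0.5659/(1+0.5659) = 0.009649 eV

0.009649


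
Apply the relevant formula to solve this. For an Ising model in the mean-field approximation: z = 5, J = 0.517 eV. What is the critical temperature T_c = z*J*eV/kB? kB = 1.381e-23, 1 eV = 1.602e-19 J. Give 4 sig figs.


Step 1: z*J = 5*0.517 = 2.585 eV
Step 2: Convert to Joules: 2.585*1.602e-19 = 4.141e-19 J
Step 3: T_c = 4.141e-19 / 1.381e-23 = 2.999e+04 K

2.999e+04


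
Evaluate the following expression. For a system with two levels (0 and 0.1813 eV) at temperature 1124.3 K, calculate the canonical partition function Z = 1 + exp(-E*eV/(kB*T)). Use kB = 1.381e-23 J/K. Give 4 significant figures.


Step 1: Compute beta*E = E*eV/(kB*T) = 0.1813*1.602e-19/(1.381e-23*1124.3) = 1.871
Step 2: exp(-beta*E) = exp(-1.871) = 0.154
Step 3: Z = 1 + 0.154 = 1.154

1.154


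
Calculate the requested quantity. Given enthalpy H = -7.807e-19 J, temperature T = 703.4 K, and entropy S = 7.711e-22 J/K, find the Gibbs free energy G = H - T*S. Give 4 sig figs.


Step 1: T*S = 703.4 * 7.711e-22 = 5.424e-19 J
Step 2: G = H - T*S = -7.807e-19 - 5.424e-19
Step 3: G = -1.323e-18 J

-1.323e-18


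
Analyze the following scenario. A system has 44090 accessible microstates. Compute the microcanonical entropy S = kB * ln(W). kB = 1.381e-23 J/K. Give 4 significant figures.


Step 1: ln(W) = ln(44090) = 10.69
Step 2: S = kB * ln(W) = 1.381e-23 * 10.69
Step 3: S = 1.477e-22 J/K

1.477e-22


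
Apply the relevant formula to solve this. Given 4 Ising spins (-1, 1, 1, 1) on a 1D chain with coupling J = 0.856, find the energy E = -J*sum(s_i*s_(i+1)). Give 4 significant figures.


Step 1: Nearest-neighbor products: -1, 1, 1
Step 2: Sum of products = 1
Step 3: E = -0.856 * 1 = -0.856

-0.856


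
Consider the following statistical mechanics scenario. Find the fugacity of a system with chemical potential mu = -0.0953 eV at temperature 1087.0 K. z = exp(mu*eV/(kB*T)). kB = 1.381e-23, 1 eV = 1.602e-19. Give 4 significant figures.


Step 1: Convert mu to Joules: -0.0953*1.602e-19 = -1.527e-20 J
Step 2: kB*T = 1.381e-23*1087.0 = 1.501e-20 J
Step 3: mu/(kB*T) = -1.017
Step 4: z = exp(-1.017) = 0.3617

0.3617


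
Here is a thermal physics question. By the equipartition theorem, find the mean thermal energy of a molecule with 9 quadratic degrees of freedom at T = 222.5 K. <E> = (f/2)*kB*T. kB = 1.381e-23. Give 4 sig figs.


Step 1: f/2 = 9/2 = 4.5
Step 2: kB*T = 1.381e-23 * 222.5 = 3.073e-21
Step 3: <E> = 4.5 * 3.073e-21 = 1.383e-20 J

1.383e-20


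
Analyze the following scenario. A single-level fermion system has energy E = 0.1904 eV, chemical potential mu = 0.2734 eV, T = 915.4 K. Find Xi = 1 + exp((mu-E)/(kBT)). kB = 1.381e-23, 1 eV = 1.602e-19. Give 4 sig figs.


Step 1: (mu - E) = 0.2734 - 0.1904 = 0.083 eV
Step 2: x = (mu-E)*eV/(kB*T) = 0.083*1.602e-19/(1.381e-23*915.4) = 1.052
Step 3: exp(x) = 2.863
Step 4: Xi = 1 + 2.863 = 3.863

3.863


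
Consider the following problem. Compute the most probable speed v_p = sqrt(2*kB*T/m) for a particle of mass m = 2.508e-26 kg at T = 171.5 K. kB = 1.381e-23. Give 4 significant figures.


Step 1: Numerator = 2*kB*T = 2*1.381e-23*171.5 = 4.737e-21
Step 2: Ratio = 4.737e-21 / 2.508e-26 = 1.889e+05
Step 3: v_p = sqrt(1.889e+05) = 434.6 m/s

434.6


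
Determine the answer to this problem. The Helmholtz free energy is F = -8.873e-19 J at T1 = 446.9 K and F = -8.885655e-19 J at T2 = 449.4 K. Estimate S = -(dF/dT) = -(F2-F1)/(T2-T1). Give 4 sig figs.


Step 1: dF = F2 - F1 = -8.885655e-19 - (-8.873e-19) = -1.2655e-21 J
Step 2: dT = T2 - T1 = 449.4 - 446.9 = 2.5 K
Step 3: S = -dF/dT = -(-1.2655e-21)/2.5 = 5.062e-22 J/K

5.062e-22


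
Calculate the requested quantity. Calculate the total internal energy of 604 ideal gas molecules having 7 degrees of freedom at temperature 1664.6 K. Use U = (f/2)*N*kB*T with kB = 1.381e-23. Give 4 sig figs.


Step 1: f/2 = 7/2 = 3.5
Step 2: N*kB*T = 604*1.381e-23*1664.6 = 1.388e-17
Step 3: U = 3.5 * 1.388e-17 = 4.86e-17 J

4.86e-17


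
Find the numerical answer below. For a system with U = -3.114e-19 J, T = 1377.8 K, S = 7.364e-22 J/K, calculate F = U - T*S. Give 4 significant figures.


Step 1: T*S = 1377.8 * 7.364e-22 = 1.015e-18 J
Step 2: F = U - T*S = -3.114e-19 - 1.015e-18
Step 3: F = -1.326e-18 J

-1.326e-18


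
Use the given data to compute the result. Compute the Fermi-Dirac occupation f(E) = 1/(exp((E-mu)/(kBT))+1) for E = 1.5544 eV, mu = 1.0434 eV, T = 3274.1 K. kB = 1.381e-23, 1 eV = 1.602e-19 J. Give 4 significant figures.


Step 1: (E - mu) = 1.5544 - 1.0434 = 0.511 eV
Step 2: Convert: (E-mu)*eV = 8.186e-20 J
Step 3: x = (E-mu)*eV/(kB*T) = 1.81
Step 4: f = 1/(exp(1.81)+1) = 0.1406

0.1406


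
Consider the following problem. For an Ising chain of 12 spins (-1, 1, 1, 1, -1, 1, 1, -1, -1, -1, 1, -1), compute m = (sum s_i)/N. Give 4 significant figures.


Step 1: Count up spins (+1): 6, down spins (-1): 6
Step 2: Total magnetization M = 6 - 6 = 0
Step 3: m = M/N = 0/12 = 0

0


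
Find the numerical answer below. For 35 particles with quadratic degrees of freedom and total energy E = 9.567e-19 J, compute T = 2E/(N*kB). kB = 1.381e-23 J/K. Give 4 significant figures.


Step 1: Numerator = 2*E = 2*9.567e-19 = 1.913e-18 J
Step 2: Denominator = N*kB = 35*1.381e-23 = 4.833e-22
Step 3: T = 1.913e-18 / 4.833e-22 = 3959 K

3959


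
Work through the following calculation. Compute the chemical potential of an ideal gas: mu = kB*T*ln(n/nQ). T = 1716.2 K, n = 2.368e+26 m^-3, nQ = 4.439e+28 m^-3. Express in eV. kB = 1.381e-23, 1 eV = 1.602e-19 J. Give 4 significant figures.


Step 1: n/nQ = 2.368e+26/4.439e+28 = 0.005335
Step 2: ln(n/nQ) = -5.234
Step 3: mu = kB*T*ln(n/nQ) = 2.37e-20*-5.234 = -1.24e-19 J
Step 4: Convert to eV: -1.24e-19/1.602e-19 = -0.7743 eV

-0.7743


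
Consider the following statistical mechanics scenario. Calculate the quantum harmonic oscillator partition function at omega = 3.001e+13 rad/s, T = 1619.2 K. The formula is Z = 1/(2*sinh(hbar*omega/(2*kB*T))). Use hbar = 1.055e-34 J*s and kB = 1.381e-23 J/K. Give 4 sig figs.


Step 1: Compute x = hbar*omega/(kB*T) = 1.055e-34*3.001e+13/(1.381e-23*1619.2) = 0.1416
Step 2: x/2 = 0.07079
Step 3: sinh(x/2) = 0.07085
Step 4: Z = 1/(2*0.07085) = 7.057

7.057


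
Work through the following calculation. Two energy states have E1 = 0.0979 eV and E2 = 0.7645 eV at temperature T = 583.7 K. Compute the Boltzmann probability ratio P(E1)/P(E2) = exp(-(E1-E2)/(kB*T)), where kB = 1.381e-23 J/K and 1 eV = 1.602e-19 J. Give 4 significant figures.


Step 1: Compute energy difference dE = E1 - E2 = 0.0979 - 0.7645 = -0.6666 eV
Step 2: Convert to Joules: dE_J = -0.6666 * 1.602e-19 = -1.068e-19 J
Step 3: Compute exponent = -dE_J / (kB * T) = -(-1.068e-19) / (1.381e-23 * 583.7) = 13.25
Step 4: P(E1)/P(E2) = exp(13.25) = 5.668e+05

5.668e+05


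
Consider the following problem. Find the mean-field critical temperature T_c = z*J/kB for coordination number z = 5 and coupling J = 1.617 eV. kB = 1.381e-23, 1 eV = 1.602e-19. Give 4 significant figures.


Step 1: z*J = 5*1.617 = 8.085 eV
Step 2: Convert to Joules: 8.085*1.602e-19 = 1.295e-18 J
Step 3: T_c = 1.295e-18 / 1.381e-23 = 9.379e+04 K

9.379e+04


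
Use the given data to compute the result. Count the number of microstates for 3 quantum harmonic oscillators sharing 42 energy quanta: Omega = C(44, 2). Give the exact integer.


Step 1: Use binomial coefficient C(44, 2)
Step 2: Numerator = 44! / 42!
Step 3: Denominator = 2!
Step 4: Omega = 946

946


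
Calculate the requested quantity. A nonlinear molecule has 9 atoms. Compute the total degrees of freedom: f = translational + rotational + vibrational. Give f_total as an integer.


Step 1: Translational DOF = 3
Step 2: Rotational DOF (nonlinear) = 3
Step 3: Vibrational DOF = 3*9 - 6 = 21
Step 4: Total = 3 + 3 + 21 = 27

27


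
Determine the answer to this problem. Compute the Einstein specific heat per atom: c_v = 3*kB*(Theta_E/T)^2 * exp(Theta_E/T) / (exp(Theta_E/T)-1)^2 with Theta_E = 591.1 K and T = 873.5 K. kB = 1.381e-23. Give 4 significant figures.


Step 1: x = Theta_E/T = 591.1/873.5 = 0.6767
Step 2: x^2 = 0.4579
Step 3: exp(x) = 1.967
Step 4: c_v = 3*1.381e-23*0.4579*1.967/(1.967-1)^2 = 3.988e-23

3.988e-23


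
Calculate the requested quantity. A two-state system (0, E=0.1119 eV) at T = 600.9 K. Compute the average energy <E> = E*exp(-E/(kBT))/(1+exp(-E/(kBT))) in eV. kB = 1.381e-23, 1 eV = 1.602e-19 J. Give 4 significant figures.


Step 1: beta*E = 0.1119*1.602e-19/(1.381e-23*600.9) = 2.16
Step 2: exp(-beta*E) = 0.1153
Step 3: <E> = 0.1119*0.1153/(1+0.1153) = 0.01157 eV

0.01157


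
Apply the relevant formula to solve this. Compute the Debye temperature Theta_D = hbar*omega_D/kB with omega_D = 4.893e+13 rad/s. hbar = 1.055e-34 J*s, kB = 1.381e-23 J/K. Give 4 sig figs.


Step 1: hbar*omega_D = 1.055e-34 * 4.893e+13 = 5.162e-21 J
Step 2: Theta_D = 5.162e-21 / 1.381e-23
Step 3: Theta_D = 373.8 K

373.8


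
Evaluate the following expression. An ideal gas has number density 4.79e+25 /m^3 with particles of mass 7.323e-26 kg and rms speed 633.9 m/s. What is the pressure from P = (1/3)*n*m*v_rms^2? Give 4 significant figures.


Step 1: v_rms^2 = 633.9^2 = 4.018e+05
Step 2: n*m = 4.79e+25*7.323e-26 = 3.508
Step 3: P = (1/3)*3.508*4.018e+05 = 4.698e+05 Pa

4.698e+05


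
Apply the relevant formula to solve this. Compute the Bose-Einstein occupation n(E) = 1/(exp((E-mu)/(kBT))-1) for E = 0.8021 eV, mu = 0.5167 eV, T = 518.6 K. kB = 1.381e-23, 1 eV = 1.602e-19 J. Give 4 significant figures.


Step 1: (E - mu) = 0.2854 eV
Step 2: x = (E-mu)*eV/(kB*T) = 0.2854*1.602e-19/(1.381e-23*518.6) = 6.384
Step 3: exp(x) = 592.3
Step 4: n = 1/(exp(x)-1) = 0.001691

0.001691


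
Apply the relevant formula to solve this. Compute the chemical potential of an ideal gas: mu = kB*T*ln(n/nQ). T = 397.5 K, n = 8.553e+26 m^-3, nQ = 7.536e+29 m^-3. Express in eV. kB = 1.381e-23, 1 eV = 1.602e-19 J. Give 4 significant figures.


Step 1: n/nQ = 8.553e+26/7.536e+29 = 0.001135
Step 2: ln(n/nQ) = -6.781
Step 3: mu = kB*T*ln(n/nQ) = 5.489e-21*-6.781 = -3.723e-20 J
Step 4: Convert to eV: -3.723e-20/1.602e-19 = -0.2324 eV

-0.2324


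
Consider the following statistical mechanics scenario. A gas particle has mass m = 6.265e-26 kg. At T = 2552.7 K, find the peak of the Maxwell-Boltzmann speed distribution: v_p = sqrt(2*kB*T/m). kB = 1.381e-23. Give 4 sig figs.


Step 1: Numerator = 2*kB*T = 2*1.381e-23*2552.7 = 7.051e-20
Step 2: Ratio = 7.051e-20 / 6.265e-26 = 1.125e+06
Step 3: v_p = sqrt(1.125e+06) = 1061 m/s

1061


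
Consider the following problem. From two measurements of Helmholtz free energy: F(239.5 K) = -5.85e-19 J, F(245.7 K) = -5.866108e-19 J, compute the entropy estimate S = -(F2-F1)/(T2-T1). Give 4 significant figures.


Step 1: dF = F2 - F1 = -5.866108e-19 - (-5.85e-19) = -1.6108e-21 J
Step 2: dT = T2 - T1 = 245.7 - 239.5 = 6.2 K
Step 3: S = -dF/dT = -(-1.6108e-21)/6.2 = 2.598e-22 J/K

2.598e-22


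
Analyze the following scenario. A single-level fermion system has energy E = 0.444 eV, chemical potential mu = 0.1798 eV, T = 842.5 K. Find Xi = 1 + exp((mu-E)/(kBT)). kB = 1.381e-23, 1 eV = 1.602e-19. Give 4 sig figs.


Step 1: (mu - E) = 0.1798 - 0.444 = -0.2642 eV
Step 2: x = (mu-E)*eV/(kB*T) = -0.2642*1.602e-19/(1.381e-23*842.5) = -3.638
Step 3: exp(x) = 0.02631
Step 4: Xi = 1 + 0.02631 = 1.026

1.026


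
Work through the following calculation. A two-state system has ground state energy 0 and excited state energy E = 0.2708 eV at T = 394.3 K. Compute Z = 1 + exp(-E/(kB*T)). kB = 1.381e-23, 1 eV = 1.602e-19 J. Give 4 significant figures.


Step 1: Compute beta*E = E*eV/(kB*T) = 0.2708*1.602e-19/(1.381e-23*394.3) = 7.967
Step 2: exp(-beta*E) = exp(-7.967) = 0.0003467
Step 3: Z = 1 + 0.0003467 = 1

1
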